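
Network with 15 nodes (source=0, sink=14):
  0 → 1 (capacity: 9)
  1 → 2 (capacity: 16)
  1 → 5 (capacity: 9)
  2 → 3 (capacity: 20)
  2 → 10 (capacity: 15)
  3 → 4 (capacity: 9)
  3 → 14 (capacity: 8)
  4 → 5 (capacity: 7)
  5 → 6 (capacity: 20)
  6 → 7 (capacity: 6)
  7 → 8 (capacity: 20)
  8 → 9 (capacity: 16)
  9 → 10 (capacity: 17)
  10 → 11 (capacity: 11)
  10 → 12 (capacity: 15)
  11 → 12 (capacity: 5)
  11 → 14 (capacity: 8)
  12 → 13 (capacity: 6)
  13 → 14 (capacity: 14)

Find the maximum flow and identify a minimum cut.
Max flow = 9, Min cut edges: (0,1)

Maximum flow: 9
Minimum cut: (0,1)
Partition: S = [0], T = [1, 2, 3, 4, 5, 6, 7, 8, 9, 10, 11, 12, 13, 14]

Max-flow min-cut theorem verified: both equal 9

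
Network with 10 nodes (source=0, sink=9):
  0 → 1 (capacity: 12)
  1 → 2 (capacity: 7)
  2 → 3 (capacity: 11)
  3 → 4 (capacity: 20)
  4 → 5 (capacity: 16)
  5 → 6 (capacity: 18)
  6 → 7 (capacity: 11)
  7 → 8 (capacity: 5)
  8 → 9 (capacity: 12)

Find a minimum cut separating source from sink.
Min cut value = 5, edges: (7,8)

Min cut value: 5
Partition: S = [0, 1, 2, 3, 4, 5, 6, 7], T = [8, 9]
Cut edges: (7,8)

By max-flow min-cut theorem, max flow = min cut = 5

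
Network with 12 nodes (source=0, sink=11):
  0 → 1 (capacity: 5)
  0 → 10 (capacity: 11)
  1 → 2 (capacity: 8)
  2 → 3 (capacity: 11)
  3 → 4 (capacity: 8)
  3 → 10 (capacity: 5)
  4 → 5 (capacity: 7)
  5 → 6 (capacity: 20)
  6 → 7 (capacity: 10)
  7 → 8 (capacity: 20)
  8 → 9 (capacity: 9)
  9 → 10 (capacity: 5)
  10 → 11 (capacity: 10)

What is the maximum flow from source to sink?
Maximum flow = 10

Max flow: 10

Flow assignment:
  0 → 1: 5/5
  0 → 10: 5/11
  1 → 2: 5/8
  2 → 3: 5/11
  3 → 10: 5/5
  10 → 11: 10/10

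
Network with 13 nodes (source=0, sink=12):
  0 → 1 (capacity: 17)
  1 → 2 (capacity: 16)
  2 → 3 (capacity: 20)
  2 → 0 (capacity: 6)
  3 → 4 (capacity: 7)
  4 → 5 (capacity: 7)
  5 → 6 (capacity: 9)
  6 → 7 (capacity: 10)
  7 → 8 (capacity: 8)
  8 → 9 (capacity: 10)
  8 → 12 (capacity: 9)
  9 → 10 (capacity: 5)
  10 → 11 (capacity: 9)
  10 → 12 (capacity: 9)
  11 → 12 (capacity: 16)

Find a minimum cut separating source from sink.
Min cut value = 7, edges: (4,5)

Min cut value: 7
Partition: S = [0, 1, 2, 3, 4], T = [5, 6, 7, 8, 9, 10, 11, 12]
Cut edges: (4,5)

By max-flow min-cut theorem, max flow = min cut = 7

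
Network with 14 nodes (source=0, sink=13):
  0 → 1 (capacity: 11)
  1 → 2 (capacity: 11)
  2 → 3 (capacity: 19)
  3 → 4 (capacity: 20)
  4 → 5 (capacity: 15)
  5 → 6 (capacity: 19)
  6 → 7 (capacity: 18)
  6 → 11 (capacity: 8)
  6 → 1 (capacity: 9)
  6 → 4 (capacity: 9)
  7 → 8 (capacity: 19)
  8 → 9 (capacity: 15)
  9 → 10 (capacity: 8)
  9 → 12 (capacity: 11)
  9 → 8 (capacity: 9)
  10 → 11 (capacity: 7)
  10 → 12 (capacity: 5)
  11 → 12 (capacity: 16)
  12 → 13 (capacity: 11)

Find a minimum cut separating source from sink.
Min cut value = 11, edges: (12,13)

Min cut value: 11
Partition: S = [0, 1, 2, 3, 4, 5, 6, 7, 8, 9, 10, 11, 12], T = [13]
Cut edges: (12,13)

By max-flow min-cut theorem, max flow = min cut = 11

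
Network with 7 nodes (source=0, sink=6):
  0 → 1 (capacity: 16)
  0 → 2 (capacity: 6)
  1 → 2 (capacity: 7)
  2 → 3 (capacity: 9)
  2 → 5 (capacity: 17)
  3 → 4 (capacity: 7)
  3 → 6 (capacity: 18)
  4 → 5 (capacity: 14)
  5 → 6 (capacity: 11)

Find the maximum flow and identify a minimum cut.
Max flow = 13, Min cut edges: (0,2), (1,2)

Maximum flow: 13
Minimum cut: (0,2), (1,2)
Partition: S = [0, 1], T = [2, 3, 4, 5, 6]

Max-flow min-cut theorem verified: both equal 13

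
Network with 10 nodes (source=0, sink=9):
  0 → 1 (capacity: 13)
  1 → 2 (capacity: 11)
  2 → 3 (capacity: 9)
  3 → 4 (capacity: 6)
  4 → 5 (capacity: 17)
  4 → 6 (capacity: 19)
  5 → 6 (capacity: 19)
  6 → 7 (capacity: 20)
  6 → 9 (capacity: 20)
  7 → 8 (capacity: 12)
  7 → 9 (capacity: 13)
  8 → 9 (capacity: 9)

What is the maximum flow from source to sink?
Maximum flow = 6

Max flow: 6

Flow assignment:
  0 → 1: 6/13
  1 → 2: 6/11
  2 → 3: 6/9
  3 → 4: 6/6
  4 → 6: 6/19
  6 → 9: 6/20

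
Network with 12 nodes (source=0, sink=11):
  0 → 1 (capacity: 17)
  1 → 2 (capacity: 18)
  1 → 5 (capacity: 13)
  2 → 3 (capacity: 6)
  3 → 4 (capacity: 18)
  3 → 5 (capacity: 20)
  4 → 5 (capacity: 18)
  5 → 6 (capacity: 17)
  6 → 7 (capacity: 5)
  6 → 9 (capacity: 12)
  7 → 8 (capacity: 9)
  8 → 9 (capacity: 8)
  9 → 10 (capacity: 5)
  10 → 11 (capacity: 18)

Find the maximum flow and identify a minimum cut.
Max flow = 5, Min cut edges: (9,10)

Maximum flow: 5
Minimum cut: (9,10)
Partition: S = [0, 1, 2, 3, 4, 5, 6, 7, 8, 9], T = [10, 11]

Max-flow min-cut theorem verified: both equal 5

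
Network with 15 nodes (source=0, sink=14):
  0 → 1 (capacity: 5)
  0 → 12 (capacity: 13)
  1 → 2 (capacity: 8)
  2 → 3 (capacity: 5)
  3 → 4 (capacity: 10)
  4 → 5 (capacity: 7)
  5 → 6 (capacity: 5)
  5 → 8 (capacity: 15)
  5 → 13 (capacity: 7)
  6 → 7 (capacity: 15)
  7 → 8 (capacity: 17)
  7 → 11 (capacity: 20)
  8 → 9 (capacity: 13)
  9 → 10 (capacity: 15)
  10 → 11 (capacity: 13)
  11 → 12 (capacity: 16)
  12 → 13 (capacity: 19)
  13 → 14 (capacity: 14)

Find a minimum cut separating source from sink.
Min cut value = 14, edges: (13,14)

Min cut value: 14
Partition: S = [0, 1, 2, 3, 4, 5, 6, 7, 8, 9, 10, 11, 12, 13], T = [14]
Cut edges: (13,14)

By max-flow min-cut theorem, max flow = min cut = 14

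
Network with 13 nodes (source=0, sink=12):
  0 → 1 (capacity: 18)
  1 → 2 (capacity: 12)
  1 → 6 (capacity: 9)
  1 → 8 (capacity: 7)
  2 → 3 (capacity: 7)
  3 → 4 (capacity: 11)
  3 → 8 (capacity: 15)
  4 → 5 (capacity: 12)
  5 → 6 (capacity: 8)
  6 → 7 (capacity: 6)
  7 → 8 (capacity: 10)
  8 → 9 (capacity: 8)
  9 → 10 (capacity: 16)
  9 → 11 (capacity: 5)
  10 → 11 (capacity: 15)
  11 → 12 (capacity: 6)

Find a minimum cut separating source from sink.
Min cut value = 6, edges: (11,12)

Min cut value: 6
Partition: S = [0, 1, 2, 3, 4, 5, 6, 7, 8, 9, 10, 11], T = [12]
Cut edges: (11,12)

By max-flow min-cut theorem, max flow = min cut = 6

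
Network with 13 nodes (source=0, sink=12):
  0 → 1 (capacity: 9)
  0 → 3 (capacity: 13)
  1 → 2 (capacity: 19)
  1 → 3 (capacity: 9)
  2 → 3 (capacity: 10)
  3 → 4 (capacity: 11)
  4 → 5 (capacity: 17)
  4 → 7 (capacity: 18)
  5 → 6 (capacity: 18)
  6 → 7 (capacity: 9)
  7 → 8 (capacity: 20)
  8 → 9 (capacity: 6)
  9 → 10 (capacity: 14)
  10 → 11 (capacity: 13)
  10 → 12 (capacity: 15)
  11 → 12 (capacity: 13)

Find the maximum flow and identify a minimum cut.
Max flow = 6, Min cut edges: (8,9)

Maximum flow: 6
Minimum cut: (8,9)
Partition: S = [0, 1, 2, 3, 4, 5, 6, 7, 8], T = [9, 10, 11, 12]

Max-flow min-cut theorem verified: both equal 6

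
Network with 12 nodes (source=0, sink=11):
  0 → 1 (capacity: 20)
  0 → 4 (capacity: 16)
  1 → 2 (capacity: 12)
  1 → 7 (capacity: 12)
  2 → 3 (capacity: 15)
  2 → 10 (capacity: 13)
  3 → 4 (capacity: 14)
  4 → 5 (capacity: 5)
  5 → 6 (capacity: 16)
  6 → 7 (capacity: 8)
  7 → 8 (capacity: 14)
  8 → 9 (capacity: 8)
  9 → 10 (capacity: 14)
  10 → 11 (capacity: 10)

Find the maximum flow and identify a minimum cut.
Max flow = 10, Min cut edges: (10,11)

Maximum flow: 10
Minimum cut: (10,11)
Partition: S = [0, 1, 2, 3, 4, 5, 6, 7, 8, 9, 10], T = [11]

Max-flow min-cut theorem verified: both equal 10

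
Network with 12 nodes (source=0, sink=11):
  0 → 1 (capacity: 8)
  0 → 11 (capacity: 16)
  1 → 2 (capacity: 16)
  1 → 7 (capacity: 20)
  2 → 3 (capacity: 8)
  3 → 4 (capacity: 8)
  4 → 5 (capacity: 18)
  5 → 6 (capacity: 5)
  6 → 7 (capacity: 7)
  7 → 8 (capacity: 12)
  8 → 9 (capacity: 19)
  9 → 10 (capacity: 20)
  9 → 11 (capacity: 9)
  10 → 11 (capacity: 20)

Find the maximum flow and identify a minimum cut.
Max flow = 24, Min cut edges: (0,1), (0,11)

Maximum flow: 24
Minimum cut: (0,1), (0,11)
Partition: S = [0], T = [1, 2, 3, 4, 5, 6, 7, 8, 9, 10, 11]

Max-flow min-cut theorem verified: both equal 24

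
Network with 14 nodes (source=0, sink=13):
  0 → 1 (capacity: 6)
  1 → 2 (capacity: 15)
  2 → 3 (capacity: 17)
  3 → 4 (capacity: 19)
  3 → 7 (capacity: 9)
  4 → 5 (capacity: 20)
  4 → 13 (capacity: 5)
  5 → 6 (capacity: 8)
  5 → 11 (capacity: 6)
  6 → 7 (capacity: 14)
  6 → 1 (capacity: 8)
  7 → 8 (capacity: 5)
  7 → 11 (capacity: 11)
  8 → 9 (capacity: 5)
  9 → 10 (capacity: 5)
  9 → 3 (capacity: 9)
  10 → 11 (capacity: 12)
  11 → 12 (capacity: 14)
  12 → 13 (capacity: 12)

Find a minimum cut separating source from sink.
Min cut value = 6, edges: (0,1)

Min cut value: 6
Partition: S = [0], T = [1, 2, 3, 4, 5, 6, 7, 8, 9, 10, 11, 12, 13]
Cut edges: (0,1)

By max-flow min-cut theorem, max flow = min cut = 6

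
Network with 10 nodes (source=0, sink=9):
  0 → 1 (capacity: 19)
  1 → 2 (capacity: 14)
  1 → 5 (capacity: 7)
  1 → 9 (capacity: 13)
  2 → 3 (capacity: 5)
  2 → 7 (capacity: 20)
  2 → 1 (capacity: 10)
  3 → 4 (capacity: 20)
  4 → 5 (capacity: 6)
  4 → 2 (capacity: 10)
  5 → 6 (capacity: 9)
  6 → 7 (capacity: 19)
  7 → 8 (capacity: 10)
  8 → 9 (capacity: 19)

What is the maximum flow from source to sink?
Maximum flow = 19

Max flow: 19

Flow assignment:
  0 → 1: 19/19
  1 → 2: 6/14
  1 → 9: 13/13
  2 → 7: 6/20
  7 → 8: 6/10
  8 → 9: 6/19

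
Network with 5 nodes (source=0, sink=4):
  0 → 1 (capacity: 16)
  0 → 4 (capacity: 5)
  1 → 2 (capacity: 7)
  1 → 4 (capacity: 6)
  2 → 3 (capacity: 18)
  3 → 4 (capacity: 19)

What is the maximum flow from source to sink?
Maximum flow = 18

Max flow: 18

Flow assignment:
  0 → 1: 13/16
  0 → 4: 5/5
  1 → 2: 7/7
  1 → 4: 6/6
  2 → 3: 7/18
  3 → 4: 7/19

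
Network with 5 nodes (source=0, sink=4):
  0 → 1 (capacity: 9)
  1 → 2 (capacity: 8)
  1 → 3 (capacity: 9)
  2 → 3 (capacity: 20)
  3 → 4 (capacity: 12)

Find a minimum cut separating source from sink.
Min cut value = 9, edges: (0,1)

Min cut value: 9
Partition: S = [0], T = [1, 2, 3, 4]
Cut edges: (0,1)

By max-flow min-cut theorem, max flow = min cut = 9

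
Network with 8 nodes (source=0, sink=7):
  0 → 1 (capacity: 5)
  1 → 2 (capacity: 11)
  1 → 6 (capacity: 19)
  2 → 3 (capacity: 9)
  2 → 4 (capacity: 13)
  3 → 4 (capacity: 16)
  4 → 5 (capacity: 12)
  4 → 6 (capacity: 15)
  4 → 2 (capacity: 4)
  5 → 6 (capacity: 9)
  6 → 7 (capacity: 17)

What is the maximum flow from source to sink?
Maximum flow = 5

Max flow: 5

Flow assignment:
  0 → 1: 5/5
  1 → 6: 5/19
  6 → 7: 5/17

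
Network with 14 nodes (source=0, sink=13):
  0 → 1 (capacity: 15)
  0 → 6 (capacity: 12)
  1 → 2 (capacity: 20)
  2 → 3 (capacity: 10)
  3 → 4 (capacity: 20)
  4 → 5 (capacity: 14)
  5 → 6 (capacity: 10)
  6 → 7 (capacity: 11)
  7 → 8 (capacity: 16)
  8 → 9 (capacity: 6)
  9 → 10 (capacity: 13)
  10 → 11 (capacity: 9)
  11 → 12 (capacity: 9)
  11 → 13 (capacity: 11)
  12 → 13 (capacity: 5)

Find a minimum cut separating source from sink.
Min cut value = 6, edges: (8,9)

Min cut value: 6
Partition: S = [0, 1, 2, 3, 4, 5, 6, 7, 8], T = [9, 10, 11, 12, 13]
Cut edges: (8,9)

By max-flow min-cut theorem, max flow = min cut = 6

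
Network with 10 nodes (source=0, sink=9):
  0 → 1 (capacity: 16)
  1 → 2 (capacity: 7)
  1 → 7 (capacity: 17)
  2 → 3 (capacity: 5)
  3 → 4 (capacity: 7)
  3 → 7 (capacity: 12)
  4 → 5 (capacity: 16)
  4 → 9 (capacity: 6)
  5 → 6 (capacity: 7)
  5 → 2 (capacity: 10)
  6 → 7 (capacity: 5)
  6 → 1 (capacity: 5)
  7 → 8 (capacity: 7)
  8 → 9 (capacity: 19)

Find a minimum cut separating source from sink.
Min cut value = 12, edges: (2,3), (7,8)

Min cut value: 12
Partition: S = [0, 1, 2, 5, 6, 7], T = [3, 4, 8, 9]
Cut edges: (2,3), (7,8)

By max-flow min-cut theorem, max flow = min cut = 12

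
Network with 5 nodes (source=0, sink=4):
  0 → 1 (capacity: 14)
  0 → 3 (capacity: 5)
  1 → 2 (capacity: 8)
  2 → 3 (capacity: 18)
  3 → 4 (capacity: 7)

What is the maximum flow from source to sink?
Maximum flow = 7

Max flow: 7

Flow assignment:
  0 → 1: 7/14
  1 → 2: 7/8
  2 → 3: 7/18
  3 → 4: 7/7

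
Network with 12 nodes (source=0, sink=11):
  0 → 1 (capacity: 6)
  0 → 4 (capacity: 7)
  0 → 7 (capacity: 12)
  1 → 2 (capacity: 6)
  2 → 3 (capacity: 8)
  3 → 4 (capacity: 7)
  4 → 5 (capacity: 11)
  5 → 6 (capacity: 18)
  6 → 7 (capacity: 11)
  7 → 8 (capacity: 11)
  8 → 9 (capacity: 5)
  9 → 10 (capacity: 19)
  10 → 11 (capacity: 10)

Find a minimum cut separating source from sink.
Min cut value = 5, edges: (8,9)

Min cut value: 5
Partition: S = [0, 1, 2, 3, 4, 5, 6, 7, 8], T = [9, 10, 11]
Cut edges: (8,9)

By max-flow min-cut theorem, max flow = min cut = 5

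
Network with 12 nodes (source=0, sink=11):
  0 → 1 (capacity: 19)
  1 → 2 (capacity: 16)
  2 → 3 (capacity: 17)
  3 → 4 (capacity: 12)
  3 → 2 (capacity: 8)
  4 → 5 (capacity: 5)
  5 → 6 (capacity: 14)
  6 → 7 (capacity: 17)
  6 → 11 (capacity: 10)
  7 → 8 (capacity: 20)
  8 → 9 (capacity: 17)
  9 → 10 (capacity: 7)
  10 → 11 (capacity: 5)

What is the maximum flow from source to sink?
Maximum flow = 5

Max flow: 5

Flow assignment:
  0 → 1: 5/19
  1 → 2: 5/16
  2 → 3: 5/17
  3 → 4: 5/12
  4 → 5: 5/5
  5 → 6: 5/14
  6 → 11: 5/10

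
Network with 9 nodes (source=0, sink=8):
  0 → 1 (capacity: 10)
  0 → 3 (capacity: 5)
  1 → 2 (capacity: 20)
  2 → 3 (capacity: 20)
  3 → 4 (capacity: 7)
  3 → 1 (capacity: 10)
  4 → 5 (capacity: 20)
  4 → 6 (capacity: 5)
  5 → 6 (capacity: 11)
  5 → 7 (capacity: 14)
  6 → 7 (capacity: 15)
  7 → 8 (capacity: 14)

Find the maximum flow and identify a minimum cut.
Max flow = 7, Min cut edges: (3,4)

Maximum flow: 7
Minimum cut: (3,4)
Partition: S = [0, 1, 2, 3], T = [4, 5, 6, 7, 8]

Max-flow min-cut theorem verified: both equal 7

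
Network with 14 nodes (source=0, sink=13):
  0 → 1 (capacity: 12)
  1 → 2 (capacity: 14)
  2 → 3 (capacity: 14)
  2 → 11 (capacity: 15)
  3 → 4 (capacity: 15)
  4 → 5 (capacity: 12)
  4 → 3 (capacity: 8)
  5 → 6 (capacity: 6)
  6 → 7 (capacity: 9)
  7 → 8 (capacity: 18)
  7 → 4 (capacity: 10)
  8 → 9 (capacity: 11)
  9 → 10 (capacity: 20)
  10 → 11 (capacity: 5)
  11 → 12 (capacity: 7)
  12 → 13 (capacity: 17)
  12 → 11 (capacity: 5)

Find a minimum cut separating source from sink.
Min cut value = 7, edges: (11,12)

Min cut value: 7
Partition: S = [0, 1, 2, 3, 4, 5, 6, 7, 8, 9, 10, 11], T = [12, 13]
Cut edges: (11,12)

By max-flow min-cut theorem, max flow = min cut = 7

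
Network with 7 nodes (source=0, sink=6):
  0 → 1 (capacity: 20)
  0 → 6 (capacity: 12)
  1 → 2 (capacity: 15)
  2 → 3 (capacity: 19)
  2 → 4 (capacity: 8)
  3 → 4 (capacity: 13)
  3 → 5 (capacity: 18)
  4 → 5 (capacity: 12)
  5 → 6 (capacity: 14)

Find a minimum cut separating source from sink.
Min cut value = 26, edges: (0,6), (5,6)

Min cut value: 26
Partition: S = [0, 1, 2, 3, 4, 5], T = [6]
Cut edges: (0,6), (5,6)

By max-flow min-cut theorem, max flow = min cut = 26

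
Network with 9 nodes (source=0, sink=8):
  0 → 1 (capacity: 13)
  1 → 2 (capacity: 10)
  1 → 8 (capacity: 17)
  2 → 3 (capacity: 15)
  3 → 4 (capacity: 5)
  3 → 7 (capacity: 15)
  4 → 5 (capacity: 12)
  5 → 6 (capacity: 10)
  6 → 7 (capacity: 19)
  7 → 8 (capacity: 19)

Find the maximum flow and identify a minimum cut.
Max flow = 13, Min cut edges: (0,1)

Maximum flow: 13
Minimum cut: (0,1)
Partition: S = [0], T = [1, 2, 3, 4, 5, 6, 7, 8]

Max-flow min-cut theorem verified: both equal 13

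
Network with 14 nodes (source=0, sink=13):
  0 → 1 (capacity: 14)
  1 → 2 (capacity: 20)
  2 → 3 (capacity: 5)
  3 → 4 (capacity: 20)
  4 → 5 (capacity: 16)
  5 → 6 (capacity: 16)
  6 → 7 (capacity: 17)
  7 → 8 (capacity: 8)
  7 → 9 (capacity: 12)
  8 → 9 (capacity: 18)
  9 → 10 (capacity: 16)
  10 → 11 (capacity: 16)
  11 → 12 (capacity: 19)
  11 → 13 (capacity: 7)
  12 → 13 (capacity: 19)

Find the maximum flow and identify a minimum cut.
Max flow = 5, Min cut edges: (2,3)

Maximum flow: 5
Minimum cut: (2,3)
Partition: S = [0, 1, 2], T = [3, 4, 5, 6, 7, 8, 9, 10, 11, 12, 13]

Max-flow min-cut theorem verified: both equal 5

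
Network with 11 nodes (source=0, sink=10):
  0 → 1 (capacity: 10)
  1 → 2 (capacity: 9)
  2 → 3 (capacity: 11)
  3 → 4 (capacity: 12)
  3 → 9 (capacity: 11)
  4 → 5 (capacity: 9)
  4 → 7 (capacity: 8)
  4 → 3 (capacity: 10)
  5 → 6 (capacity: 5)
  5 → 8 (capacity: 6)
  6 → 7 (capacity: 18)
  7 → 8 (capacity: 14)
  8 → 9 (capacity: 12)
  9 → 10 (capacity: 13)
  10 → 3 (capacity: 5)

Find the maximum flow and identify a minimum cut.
Max flow = 9, Min cut edges: (1,2)

Maximum flow: 9
Minimum cut: (1,2)
Partition: S = [0, 1], T = [2, 3, 4, 5, 6, 7, 8, 9, 10]

Max-flow min-cut theorem verified: both equal 9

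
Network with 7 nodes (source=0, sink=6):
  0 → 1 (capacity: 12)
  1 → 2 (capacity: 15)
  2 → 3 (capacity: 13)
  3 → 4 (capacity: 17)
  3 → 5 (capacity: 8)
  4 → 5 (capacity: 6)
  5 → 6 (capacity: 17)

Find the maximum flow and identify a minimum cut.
Max flow = 12, Min cut edges: (0,1)

Maximum flow: 12
Minimum cut: (0,1)
Partition: S = [0], T = [1, 2, 3, 4, 5, 6]

Max-flow min-cut theorem verified: both equal 12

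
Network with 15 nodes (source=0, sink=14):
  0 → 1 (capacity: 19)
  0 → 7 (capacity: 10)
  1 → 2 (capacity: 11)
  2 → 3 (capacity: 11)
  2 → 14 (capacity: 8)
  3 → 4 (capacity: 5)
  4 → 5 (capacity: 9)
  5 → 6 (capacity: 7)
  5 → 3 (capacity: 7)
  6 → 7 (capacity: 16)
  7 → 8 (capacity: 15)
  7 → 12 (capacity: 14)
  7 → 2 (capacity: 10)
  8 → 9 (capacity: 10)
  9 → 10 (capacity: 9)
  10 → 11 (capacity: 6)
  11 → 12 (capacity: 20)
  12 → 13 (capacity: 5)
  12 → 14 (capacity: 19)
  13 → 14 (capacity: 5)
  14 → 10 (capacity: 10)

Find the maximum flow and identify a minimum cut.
Max flow = 21, Min cut edges: (0,7), (1,2)

Maximum flow: 21
Minimum cut: (0,7), (1,2)
Partition: S = [0, 1], T = [2, 3, 4, 5, 6, 7, 8, 9, 10, 11, 12, 13, 14]

Max-flow min-cut theorem verified: both equal 21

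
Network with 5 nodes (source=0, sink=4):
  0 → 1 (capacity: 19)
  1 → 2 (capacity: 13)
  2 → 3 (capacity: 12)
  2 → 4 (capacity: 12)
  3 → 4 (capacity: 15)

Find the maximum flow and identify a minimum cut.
Max flow = 13, Min cut edges: (1,2)

Maximum flow: 13
Minimum cut: (1,2)
Partition: S = [0, 1], T = [2, 3, 4]

Max-flow min-cut theorem verified: both equal 13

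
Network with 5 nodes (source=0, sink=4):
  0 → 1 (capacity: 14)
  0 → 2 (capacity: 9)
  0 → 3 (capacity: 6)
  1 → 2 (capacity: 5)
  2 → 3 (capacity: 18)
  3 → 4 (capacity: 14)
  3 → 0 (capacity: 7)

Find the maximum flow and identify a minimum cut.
Max flow = 14, Min cut edges: (3,4)

Maximum flow: 14
Minimum cut: (3,4)
Partition: S = [0, 1, 2, 3], T = [4]

Max-flow min-cut theorem verified: both equal 14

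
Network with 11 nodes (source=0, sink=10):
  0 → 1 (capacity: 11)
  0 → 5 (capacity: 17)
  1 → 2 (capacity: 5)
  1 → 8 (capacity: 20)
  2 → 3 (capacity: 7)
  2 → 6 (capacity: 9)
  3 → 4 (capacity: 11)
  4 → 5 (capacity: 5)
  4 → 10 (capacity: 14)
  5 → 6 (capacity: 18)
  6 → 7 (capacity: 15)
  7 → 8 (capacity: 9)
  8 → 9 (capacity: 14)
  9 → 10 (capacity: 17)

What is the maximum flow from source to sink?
Maximum flow = 19

Max flow: 19

Flow assignment:
  0 → 1: 10/11
  0 → 5: 9/17
  1 → 2: 5/5
  1 → 8: 5/20
  2 → 3: 5/7
  3 → 4: 5/11
  4 → 10: 5/14
  5 → 6: 9/18
  6 → 7: 9/15
  7 → 8: 9/9
  8 → 9: 14/14
  9 → 10: 14/17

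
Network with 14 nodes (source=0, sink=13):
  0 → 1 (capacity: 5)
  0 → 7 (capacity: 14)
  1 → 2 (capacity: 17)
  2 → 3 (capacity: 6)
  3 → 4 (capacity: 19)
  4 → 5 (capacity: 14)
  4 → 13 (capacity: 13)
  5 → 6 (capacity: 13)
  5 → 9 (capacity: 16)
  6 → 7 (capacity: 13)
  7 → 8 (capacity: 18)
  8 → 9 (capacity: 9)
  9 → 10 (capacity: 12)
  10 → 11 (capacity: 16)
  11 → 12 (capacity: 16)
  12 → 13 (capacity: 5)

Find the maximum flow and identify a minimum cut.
Max flow = 10, Min cut edges: (0,1), (12,13)

Maximum flow: 10
Minimum cut: (0,1), (12,13)
Partition: S = [0, 5, 6, 7, 8, 9, 10, 11, 12], T = [1, 2, 3, 4, 13]

Max-flow min-cut theorem verified: both equal 10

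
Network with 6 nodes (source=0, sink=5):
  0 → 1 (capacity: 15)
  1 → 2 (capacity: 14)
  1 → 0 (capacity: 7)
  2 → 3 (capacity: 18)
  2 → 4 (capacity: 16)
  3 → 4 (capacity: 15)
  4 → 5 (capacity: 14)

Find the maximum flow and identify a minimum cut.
Max flow = 14, Min cut edges: (4,5)

Maximum flow: 14
Minimum cut: (4,5)
Partition: S = [0, 1, 2, 3, 4], T = [5]

Max-flow min-cut theorem verified: both equal 14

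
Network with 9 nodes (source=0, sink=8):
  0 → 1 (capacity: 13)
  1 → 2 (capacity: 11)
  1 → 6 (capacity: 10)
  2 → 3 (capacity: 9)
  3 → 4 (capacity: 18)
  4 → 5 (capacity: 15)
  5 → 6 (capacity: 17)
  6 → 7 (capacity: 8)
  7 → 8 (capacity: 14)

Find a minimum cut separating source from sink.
Min cut value = 8, edges: (6,7)

Min cut value: 8
Partition: S = [0, 1, 2, 3, 4, 5, 6], T = [7, 8]
Cut edges: (6,7)

By max-flow min-cut theorem, max flow = min cut = 8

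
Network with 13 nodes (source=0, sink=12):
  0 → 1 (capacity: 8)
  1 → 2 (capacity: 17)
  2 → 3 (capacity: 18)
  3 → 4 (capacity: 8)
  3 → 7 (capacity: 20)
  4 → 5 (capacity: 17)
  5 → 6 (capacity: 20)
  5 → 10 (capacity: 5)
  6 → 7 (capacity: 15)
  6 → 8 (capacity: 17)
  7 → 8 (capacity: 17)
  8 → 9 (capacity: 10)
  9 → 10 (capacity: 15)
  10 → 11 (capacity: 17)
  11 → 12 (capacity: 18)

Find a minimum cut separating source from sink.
Min cut value = 8, edges: (0,1)

Min cut value: 8
Partition: S = [0], T = [1, 2, 3, 4, 5, 6, 7, 8, 9, 10, 11, 12]
Cut edges: (0,1)

By max-flow min-cut theorem, max flow = min cut = 8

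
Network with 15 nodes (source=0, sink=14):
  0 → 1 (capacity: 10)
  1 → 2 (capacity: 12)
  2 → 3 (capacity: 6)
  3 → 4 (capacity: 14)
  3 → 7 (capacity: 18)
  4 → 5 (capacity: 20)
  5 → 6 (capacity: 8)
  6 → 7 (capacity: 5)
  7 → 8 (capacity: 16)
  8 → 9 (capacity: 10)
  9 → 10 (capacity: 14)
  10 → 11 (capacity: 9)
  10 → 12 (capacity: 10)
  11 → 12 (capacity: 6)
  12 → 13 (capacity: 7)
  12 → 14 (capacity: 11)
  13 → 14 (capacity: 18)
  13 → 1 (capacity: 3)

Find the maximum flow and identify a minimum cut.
Max flow = 6, Min cut edges: (2,3)

Maximum flow: 6
Minimum cut: (2,3)
Partition: S = [0, 1, 2], T = [3, 4, 5, 6, 7, 8, 9, 10, 11, 12, 13, 14]

Max-flow min-cut theorem verified: both equal 6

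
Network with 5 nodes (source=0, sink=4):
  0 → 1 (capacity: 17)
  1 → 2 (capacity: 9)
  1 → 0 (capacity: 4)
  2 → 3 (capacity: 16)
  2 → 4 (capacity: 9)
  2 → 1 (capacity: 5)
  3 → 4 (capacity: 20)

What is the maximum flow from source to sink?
Maximum flow = 9

Max flow: 9

Flow assignment:
  0 → 1: 9/17
  1 → 2: 9/9
  2 → 4: 9/9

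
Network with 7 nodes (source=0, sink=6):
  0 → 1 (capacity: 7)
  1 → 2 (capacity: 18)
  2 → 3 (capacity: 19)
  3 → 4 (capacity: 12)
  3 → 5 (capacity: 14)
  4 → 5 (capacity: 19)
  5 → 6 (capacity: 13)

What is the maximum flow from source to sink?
Maximum flow = 7

Max flow: 7

Flow assignment:
  0 → 1: 7/7
  1 → 2: 7/18
  2 → 3: 7/19
  3 → 5: 7/14
  5 → 6: 7/13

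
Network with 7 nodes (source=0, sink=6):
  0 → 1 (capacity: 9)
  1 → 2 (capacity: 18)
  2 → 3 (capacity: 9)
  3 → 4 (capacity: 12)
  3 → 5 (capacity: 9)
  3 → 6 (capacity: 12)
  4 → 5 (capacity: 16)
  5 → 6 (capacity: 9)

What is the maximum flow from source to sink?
Maximum flow = 9

Max flow: 9

Flow assignment:
  0 → 1: 9/9
  1 → 2: 9/18
  2 → 3: 9/9
  3 → 6: 9/12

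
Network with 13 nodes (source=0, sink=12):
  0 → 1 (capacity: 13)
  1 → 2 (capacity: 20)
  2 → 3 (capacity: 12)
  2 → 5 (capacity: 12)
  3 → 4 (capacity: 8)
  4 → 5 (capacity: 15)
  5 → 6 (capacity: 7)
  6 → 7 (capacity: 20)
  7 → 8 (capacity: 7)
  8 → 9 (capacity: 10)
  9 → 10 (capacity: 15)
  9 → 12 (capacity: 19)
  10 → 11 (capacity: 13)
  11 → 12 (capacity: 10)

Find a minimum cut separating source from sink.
Min cut value = 7, edges: (7,8)

Min cut value: 7
Partition: S = [0, 1, 2, 3, 4, 5, 6, 7], T = [8, 9, 10, 11, 12]
Cut edges: (7,8)

By max-flow min-cut theorem, max flow = min cut = 7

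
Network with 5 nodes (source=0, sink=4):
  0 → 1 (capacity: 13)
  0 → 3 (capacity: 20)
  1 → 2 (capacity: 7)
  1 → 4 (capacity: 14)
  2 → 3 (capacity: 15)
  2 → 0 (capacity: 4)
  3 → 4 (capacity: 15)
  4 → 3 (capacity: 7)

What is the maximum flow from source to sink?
Maximum flow = 28

Max flow: 28

Flow assignment:
  0 → 1: 13/13
  0 → 3: 15/20
  1 → 4: 13/14
  3 → 4: 15/15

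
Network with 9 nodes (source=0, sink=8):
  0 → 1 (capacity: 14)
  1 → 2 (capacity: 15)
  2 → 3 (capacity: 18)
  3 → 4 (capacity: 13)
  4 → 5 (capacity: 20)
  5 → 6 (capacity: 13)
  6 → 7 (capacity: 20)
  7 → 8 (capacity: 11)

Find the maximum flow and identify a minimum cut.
Max flow = 11, Min cut edges: (7,8)

Maximum flow: 11
Minimum cut: (7,8)
Partition: S = [0, 1, 2, 3, 4, 5, 6, 7], T = [8]

Max-flow min-cut theorem verified: both equal 11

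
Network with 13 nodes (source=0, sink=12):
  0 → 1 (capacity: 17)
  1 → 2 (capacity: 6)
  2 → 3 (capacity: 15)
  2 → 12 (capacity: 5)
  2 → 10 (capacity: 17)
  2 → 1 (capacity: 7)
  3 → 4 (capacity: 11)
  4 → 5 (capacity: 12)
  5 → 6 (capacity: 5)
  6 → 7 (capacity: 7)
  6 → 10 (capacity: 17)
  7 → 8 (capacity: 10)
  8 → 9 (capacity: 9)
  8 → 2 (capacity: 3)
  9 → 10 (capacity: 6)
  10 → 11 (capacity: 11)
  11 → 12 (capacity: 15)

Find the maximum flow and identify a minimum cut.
Max flow = 6, Min cut edges: (1,2)

Maximum flow: 6
Minimum cut: (1,2)
Partition: S = [0, 1], T = [2, 3, 4, 5, 6, 7, 8, 9, 10, 11, 12]

Max-flow min-cut theorem verified: both equal 6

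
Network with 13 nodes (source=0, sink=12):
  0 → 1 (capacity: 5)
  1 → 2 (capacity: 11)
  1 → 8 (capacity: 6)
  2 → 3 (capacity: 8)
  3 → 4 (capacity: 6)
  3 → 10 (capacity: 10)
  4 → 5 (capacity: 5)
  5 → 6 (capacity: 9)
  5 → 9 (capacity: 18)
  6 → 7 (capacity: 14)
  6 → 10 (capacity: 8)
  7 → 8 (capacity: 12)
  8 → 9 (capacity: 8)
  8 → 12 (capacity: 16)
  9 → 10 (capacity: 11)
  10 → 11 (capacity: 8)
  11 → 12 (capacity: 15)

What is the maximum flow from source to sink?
Maximum flow = 5

Max flow: 5

Flow assignment:
  0 → 1: 5/5
  1 → 8: 5/6
  8 → 12: 5/16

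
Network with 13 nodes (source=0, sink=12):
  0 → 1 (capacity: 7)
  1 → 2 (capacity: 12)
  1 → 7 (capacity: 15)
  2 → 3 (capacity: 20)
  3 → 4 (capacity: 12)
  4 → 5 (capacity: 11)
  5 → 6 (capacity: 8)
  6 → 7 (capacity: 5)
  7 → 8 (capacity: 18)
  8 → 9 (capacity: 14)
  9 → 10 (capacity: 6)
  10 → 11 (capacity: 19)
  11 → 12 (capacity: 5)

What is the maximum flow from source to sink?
Maximum flow = 5

Max flow: 5

Flow assignment:
  0 → 1: 5/7
  1 → 7: 5/15
  7 → 8: 5/18
  8 → 9: 5/14
  9 → 10: 5/6
  10 → 11: 5/19
  11 → 12: 5/5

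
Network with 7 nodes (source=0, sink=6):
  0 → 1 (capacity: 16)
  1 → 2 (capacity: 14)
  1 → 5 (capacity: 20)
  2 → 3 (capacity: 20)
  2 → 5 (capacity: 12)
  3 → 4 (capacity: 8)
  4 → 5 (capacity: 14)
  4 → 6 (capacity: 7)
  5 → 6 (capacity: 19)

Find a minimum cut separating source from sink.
Min cut value = 16, edges: (0,1)

Min cut value: 16
Partition: S = [0], T = [1, 2, 3, 4, 5, 6]
Cut edges: (0,1)

By max-flow min-cut theorem, max flow = min cut = 16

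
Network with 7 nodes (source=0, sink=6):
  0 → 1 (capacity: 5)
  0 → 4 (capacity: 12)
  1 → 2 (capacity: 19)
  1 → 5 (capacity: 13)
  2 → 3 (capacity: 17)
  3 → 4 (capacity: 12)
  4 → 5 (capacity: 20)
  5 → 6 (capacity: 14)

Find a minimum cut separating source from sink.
Min cut value = 14, edges: (5,6)

Min cut value: 14
Partition: S = [0, 1, 2, 3, 4, 5], T = [6]
Cut edges: (5,6)

By max-flow min-cut theorem, max flow = min cut = 14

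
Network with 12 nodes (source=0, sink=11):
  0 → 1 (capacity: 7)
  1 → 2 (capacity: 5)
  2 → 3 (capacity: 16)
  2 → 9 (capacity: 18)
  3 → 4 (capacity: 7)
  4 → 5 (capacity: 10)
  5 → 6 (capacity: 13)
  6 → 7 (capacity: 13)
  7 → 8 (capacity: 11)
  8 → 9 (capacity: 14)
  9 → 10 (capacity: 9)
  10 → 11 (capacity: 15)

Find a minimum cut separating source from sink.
Min cut value = 5, edges: (1,2)

Min cut value: 5
Partition: S = [0, 1], T = [2, 3, 4, 5, 6, 7, 8, 9, 10, 11]
Cut edges: (1,2)

By max-flow min-cut theorem, max flow = min cut = 5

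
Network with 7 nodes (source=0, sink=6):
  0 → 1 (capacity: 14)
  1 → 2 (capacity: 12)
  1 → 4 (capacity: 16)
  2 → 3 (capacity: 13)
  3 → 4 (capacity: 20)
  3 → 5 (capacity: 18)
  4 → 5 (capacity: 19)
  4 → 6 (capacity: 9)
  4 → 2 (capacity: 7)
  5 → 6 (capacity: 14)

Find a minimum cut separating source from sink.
Min cut value = 14, edges: (0,1)

Min cut value: 14
Partition: S = [0], T = [1, 2, 3, 4, 5, 6]
Cut edges: (0,1)

By max-flow min-cut theorem, max flow = min cut = 14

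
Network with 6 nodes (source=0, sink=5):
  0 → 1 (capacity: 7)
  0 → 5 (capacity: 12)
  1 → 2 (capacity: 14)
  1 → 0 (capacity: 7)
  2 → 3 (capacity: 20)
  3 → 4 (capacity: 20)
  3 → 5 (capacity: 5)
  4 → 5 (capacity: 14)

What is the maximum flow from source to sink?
Maximum flow = 19

Max flow: 19

Flow assignment:
  0 → 1: 7/7
  0 → 5: 12/12
  1 → 2: 7/14
  2 → 3: 7/20
  3 → 4: 2/20
  3 → 5: 5/5
  4 → 5: 2/14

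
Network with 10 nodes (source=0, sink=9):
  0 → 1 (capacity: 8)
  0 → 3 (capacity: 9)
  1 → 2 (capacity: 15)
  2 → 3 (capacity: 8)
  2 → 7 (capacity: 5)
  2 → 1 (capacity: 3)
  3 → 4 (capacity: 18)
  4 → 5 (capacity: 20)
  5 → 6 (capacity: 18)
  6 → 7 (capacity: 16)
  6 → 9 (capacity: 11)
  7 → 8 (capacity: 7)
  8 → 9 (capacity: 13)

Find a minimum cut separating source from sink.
Min cut value = 17, edges: (0,1), (0,3)

Min cut value: 17
Partition: S = [0], T = [1, 2, 3, 4, 5, 6, 7, 8, 9]
Cut edges: (0,1), (0,3)

By max-flow min-cut theorem, max flow = min cut = 17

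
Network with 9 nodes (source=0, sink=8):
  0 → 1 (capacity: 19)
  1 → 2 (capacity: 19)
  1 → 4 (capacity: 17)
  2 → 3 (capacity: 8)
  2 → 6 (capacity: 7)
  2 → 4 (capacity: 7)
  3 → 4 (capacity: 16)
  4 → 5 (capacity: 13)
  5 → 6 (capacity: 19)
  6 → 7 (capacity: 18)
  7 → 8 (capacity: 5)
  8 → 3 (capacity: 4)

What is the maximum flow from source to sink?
Maximum flow = 5

Max flow: 5

Flow assignment:
  0 → 1: 5/19
  1 → 4: 5/17
  4 → 5: 5/13
  5 → 6: 5/19
  6 → 7: 5/18
  7 → 8: 5/5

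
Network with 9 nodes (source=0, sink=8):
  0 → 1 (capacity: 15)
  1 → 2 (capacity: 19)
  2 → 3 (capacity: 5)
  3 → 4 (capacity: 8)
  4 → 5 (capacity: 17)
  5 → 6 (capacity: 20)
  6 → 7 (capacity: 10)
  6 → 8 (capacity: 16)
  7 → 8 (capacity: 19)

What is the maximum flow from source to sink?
Maximum flow = 5

Max flow: 5

Flow assignment:
  0 → 1: 5/15
  1 → 2: 5/19
  2 → 3: 5/5
  3 → 4: 5/8
  4 → 5: 5/17
  5 → 6: 5/20
  6 → 8: 5/16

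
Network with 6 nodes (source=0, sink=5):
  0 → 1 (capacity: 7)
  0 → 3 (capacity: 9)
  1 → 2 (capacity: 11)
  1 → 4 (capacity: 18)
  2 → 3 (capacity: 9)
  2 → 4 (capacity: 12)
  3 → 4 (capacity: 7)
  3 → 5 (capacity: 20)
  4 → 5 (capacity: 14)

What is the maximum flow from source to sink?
Maximum flow = 16

Max flow: 16

Flow assignment:
  0 → 1: 7/7
  0 → 3: 9/9
  1 → 4: 7/18
  3 → 5: 9/20
  4 → 5: 7/14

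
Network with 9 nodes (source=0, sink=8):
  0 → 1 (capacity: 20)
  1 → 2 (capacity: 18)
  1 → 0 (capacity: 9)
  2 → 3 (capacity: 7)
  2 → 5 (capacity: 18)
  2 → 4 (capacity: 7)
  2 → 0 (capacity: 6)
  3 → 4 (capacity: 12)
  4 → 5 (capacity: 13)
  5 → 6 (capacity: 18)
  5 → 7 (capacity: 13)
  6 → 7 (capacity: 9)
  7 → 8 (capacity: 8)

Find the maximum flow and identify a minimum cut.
Max flow = 8, Min cut edges: (7,8)

Maximum flow: 8
Minimum cut: (7,8)
Partition: S = [0, 1, 2, 3, 4, 5, 6, 7], T = [8]

Max-flow min-cut theorem verified: both equal 8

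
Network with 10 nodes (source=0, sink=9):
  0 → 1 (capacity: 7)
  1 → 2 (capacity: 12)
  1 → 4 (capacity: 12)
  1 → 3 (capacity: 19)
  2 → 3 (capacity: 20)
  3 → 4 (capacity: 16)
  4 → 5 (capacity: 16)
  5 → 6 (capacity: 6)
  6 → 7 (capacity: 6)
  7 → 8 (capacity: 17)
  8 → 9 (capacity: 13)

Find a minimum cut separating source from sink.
Min cut value = 6, edges: (6,7)

Min cut value: 6
Partition: S = [0, 1, 2, 3, 4, 5, 6], T = [7, 8, 9]
Cut edges: (6,7)

By max-flow min-cut theorem, max flow = min cut = 6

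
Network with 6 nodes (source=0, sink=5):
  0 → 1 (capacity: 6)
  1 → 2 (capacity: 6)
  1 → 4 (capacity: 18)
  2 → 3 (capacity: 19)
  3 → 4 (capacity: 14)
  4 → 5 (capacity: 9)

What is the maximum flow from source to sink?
Maximum flow = 6

Max flow: 6

Flow assignment:
  0 → 1: 6/6
  1 → 4: 6/18
  4 → 5: 6/9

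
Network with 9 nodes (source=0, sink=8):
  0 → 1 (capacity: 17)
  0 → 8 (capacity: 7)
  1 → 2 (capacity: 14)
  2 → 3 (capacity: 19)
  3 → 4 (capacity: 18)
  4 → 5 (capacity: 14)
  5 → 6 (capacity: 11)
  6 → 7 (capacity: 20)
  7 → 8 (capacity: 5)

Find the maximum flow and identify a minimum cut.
Max flow = 12, Min cut edges: (0,8), (7,8)

Maximum flow: 12
Minimum cut: (0,8), (7,8)
Partition: S = [0, 1, 2, 3, 4, 5, 6, 7], T = [8]

Max-flow min-cut theorem verified: both equal 12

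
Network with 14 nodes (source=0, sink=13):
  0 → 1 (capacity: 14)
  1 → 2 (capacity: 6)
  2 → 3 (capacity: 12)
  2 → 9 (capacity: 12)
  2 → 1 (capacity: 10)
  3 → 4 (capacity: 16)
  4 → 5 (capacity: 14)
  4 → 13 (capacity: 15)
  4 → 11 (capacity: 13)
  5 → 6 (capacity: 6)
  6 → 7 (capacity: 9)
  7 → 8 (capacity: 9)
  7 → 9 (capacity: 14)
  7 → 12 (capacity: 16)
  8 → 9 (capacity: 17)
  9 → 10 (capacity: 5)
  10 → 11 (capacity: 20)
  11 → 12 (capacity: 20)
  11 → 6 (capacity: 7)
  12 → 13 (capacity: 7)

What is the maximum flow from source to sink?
Maximum flow = 6

Max flow: 6

Flow assignment:
  0 → 1: 6/14
  1 → 2: 6/6
  2 → 3: 6/12
  3 → 4: 6/16
  4 → 13: 6/15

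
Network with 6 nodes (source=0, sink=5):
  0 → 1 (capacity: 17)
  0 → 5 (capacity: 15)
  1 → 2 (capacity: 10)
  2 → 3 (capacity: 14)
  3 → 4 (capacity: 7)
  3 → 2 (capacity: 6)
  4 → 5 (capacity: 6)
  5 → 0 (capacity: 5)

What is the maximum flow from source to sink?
Maximum flow = 21

Max flow: 21

Flow assignment:
  0 → 1: 6/17
  0 → 5: 15/15
  1 → 2: 6/10
  2 → 3: 6/14
  3 → 4: 6/7
  4 → 5: 6/6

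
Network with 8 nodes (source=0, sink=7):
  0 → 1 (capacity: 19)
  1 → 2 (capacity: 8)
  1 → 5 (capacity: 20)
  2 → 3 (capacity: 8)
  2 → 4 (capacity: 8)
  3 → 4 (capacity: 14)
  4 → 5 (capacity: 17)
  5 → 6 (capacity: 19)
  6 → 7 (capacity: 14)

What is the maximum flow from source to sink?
Maximum flow = 14

Max flow: 14

Flow assignment:
  0 → 1: 14/19
  1 → 5: 14/20
  5 → 6: 14/19
  6 → 7: 14/14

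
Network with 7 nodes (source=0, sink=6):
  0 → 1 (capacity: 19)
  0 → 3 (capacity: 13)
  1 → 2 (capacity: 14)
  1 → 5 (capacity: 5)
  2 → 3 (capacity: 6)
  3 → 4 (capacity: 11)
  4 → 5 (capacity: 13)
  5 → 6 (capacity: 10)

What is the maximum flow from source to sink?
Maximum flow = 10

Max flow: 10

Flow assignment:
  0 → 1: 5/19
  0 → 3: 5/13
  1 → 5: 5/5
  3 → 4: 5/11
  4 → 5: 5/13
  5 → 6: 10/10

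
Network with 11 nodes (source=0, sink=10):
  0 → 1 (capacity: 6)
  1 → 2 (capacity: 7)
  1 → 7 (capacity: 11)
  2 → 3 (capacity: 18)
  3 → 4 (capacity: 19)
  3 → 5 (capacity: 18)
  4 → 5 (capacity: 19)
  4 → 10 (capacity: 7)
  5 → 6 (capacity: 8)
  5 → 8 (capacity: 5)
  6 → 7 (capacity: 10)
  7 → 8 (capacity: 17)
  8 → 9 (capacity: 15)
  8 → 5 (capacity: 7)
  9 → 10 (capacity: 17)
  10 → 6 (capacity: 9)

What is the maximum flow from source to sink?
Maximum flow = 6

Max flow: 6

Flow assignment:
  0 → 1: 6/6
  1 → 2: 6/7
  2 → 3: 6/18
  3 → 4: 6/19
  4 → 10: 6/7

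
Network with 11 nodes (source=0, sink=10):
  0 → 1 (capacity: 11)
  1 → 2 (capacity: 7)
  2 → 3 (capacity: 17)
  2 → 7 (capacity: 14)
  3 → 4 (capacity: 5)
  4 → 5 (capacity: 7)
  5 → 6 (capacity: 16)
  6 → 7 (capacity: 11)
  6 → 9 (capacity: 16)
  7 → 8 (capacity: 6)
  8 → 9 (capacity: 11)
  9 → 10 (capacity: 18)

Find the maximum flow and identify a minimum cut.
Max flow = 7, Min cut edges: (1,2)

Maximum flow: 7
Minimum cut: (1,2)
Partition: S = [0, 1], T = [2, 3, 4, 5, 6, 7, 8, 9, 10]

Max-flow min-cut theorem verified: both equal 7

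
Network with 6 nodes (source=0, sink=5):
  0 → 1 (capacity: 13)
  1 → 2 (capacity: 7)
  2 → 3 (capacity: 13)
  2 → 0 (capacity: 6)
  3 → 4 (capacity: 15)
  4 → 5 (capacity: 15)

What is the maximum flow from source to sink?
Maximum flow = 7

Max flow: 7

Flow assignment:
  0 → 1: 7/13
  1 → 2: 7/7
  2 → 3: 7/13
  3 → 4: 7/15
  4 → 5: 7/15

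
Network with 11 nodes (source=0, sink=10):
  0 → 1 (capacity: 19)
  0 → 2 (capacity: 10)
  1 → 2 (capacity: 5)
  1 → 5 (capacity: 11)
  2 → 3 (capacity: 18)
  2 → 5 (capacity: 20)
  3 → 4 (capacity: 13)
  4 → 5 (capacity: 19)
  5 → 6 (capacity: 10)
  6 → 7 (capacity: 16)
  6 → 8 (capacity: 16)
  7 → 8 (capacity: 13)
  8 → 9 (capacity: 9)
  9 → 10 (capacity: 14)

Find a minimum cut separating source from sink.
Min cut value = 9, edges: (8,9)

Min cut value: 9
Partition: S = [0, 1, 2, 3, 4, 5, 6, 7, 8], T = [9, 10]
Cut edges: (8,9)

By max-flow min-cut theorem, max flow = min cut = 9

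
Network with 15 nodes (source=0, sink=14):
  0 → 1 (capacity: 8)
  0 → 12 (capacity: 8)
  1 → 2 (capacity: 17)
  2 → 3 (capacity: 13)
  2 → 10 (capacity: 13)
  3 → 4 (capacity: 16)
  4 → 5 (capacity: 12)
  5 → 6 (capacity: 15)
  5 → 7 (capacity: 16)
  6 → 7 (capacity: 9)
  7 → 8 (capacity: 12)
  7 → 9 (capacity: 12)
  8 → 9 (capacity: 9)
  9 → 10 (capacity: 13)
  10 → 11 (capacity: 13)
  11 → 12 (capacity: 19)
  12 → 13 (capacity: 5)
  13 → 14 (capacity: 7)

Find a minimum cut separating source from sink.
Min cut value = 5, edges: (12,13)

Min cut value: 5
Partition: S = [0, 1, 2, 3, 4, 5, 6, 7, 8, 9, 10, 11, 12], T = [13, 14]
Cut edges: (12,13)

By max-flow min-cut theorem, max flow = min cut = 5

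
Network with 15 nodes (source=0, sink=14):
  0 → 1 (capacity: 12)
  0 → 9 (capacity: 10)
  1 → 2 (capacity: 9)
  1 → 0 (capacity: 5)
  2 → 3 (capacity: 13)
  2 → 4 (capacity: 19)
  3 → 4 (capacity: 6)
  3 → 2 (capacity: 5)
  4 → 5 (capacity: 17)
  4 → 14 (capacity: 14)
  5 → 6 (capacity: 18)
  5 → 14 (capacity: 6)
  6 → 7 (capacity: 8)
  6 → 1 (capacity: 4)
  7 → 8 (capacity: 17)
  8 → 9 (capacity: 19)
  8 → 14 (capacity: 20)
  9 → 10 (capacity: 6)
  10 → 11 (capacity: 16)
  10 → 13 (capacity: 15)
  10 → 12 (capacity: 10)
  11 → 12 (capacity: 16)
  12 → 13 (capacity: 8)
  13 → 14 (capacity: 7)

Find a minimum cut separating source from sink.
Min cut value = 15, edges: (1,2), (9,10)

Min cut value: 15
Partition: S = [0, 1, 9], T = [2, 3, 4, 5, 6, 7, 8, 10, 11, 12, 13, 14]
Cut edges: (1,2), (9,10)

By max-flow min-cut theorem, max flow = min cut = 15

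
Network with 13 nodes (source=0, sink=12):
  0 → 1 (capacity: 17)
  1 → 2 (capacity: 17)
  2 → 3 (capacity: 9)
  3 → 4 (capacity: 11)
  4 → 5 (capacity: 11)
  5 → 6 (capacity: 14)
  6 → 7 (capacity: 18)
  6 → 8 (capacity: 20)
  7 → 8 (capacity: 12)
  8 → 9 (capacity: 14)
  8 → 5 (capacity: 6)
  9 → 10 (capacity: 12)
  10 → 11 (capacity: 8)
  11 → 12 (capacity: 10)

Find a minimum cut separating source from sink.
Min cut value = 8, edges: (10,11)

Min cut value: 8
Partition: S = [0, 1, 2, 3, 4, 5, 6, 7, 8, 9, 10], T = [11, 12]
Cut edges: (10,11)

By max-flow min-cut theorem, max flow = min cut = 8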